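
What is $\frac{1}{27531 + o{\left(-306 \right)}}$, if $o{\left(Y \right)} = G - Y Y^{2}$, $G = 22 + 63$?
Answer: $\frac{1}{28680232} \approx 3.4867 \cdot 10^{-8}$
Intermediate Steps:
$G = 85$
$o{\left(Y \right)} = 85 - Y^{3}$ ($o{\left(Y \right)} = 85 - Y Y^{2} = 85 - Y^{3}$)
$\frac{1}{27531 + o{\left(-306 \right)}} = \frac{1}{27531 + \left(85 - \left(-306\right)^{3}\right)} = \frac{1}{27531 + \left(85 - -28652616\right)} = \frac{1}{27531 + \left(85 + 28652616\right)} = \frac{1}{27531 + 28652701} = \frac{1}{28680232}$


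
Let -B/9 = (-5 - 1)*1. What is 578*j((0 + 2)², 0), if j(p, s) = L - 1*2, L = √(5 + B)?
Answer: -1156 + 578*√59 ≈ 3283.7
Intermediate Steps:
B = 54 (B = -9*(-5 - 1) = -(-54) = -9*(-6) = 54)
L = √59 (L = √(5 + 54) = √59 ≈ 7.6811)
j(p, s) = -2 + √59 (j(p, s) = √59 - 1*2 = √59 - 2 = -2 + √59)
578*j((0 + 2)², 0) = 578*(-2 + √59) = -1156 + 578*√59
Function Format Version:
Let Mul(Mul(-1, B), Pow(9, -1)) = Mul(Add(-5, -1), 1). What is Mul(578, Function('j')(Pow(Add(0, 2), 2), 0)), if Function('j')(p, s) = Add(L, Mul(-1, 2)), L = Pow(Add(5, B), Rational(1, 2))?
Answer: Add(-1156, Mul(578, Pow(59, Rational(1, 2)))) ≈ 3283.7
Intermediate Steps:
B = 54 (B = Mul(-9, Mul(Add(-5, -1), 1)) = Mul(-9, Mul(-6, 1)) = Mul(-9, -6) = 54)
L = Pow(59, Rational(1, 2)) (L = Pow(Add(5, 54), Rational(1, 2)) = Pow(59, Rational(1, 2)) ≈ 7.6811)
Function('j')(p, s) = Add(-2, Pow(59, Rational(1, 2))) (Function('j')(p, s) = Add(Pow(59, Rational(1, 2)), Mul(-1, 2)) = Add(Pow(59, Rational(1, 2)), -2) = Add(-2, Pow(59, Rational(1, 2))))
Mul(578, Function('j')(Pow(Add(0, 2), 2), 0)) = Mul(578, Add(-2, Pow(59, Rational(1, 2)))) = Add(-1156, Mul(578, Pow(59, Rational(1, 2))))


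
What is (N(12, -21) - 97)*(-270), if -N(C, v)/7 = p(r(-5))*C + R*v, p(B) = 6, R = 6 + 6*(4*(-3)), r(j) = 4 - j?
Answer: 2781810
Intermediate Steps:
R = -66 (R = 6 + 6*(-12) = 6 - 72 = -66)
N(C, v) = -42*C + 462*v (N(C, v) = -7*(6*C - 66*v) = -7*(-66*v + 6*C) = -42*C + 462*v)
(N(12, -21) - 97)*(-270) = ((-42*12 + 462*(-21)) - 97)*(-270) = ((-504 - 9702) - 97)*(-270) = (-10206 - 97)*(-270) = -10303*(-270) = 2781810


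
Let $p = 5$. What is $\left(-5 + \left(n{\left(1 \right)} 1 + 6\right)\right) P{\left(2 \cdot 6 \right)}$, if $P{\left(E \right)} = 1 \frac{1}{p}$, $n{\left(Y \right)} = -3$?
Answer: $- \frac{2}{5} \approx -0.4$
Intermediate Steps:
$P{\left(E \right)} = \frac{1}{5}$ ($P{\left(E \right)} = 1 \cdot \frac{1}{5} = \frac{1}{5}$)
$\left(-5 + \left(n{\left(1 \right)} 1 + 6\right)\right) P{\left(2 \cdot 6 \right)} = \left(-5 + \left(\left(-3\right) 1 + 6\right)\right) \frac{1}{5} = \left(-5 + \left(-3 + 6\right)\right) \frac{1}{5} = \left(-5 + 3\right) \frac{1}{5} = \left(-2\right) \frac{1}{5} = - \frac{2}{5}$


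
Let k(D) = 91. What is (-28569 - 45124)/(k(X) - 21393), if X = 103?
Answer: 73693/21302 ≈ 3.4594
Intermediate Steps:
(-28569 - 45124)/(k(X) - 21393) = (-28569 - 45124)/(91 - 21393) = -73693/(-21302) = -73693*(-1/21302) = 73693/21302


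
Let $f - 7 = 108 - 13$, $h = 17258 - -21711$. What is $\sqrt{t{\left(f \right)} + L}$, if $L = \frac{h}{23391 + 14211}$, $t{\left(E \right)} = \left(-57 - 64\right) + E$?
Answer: $\frac{i \sqrt{2822109482}}{12534} \approx 4.2384 i$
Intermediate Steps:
$h = 38969$ ($h = 17258 + 21711 = 38969$)
$f = 102$ ($f = 7 + \left(108 - 13\right) = 7 + 95 = 102$)
$t{\left(E \right)} = -121 + E$
$L = \frac{38969}{37602}$ ($L = \frac{38969}{23391 + 14211} = \frac{38969}{37602} \approx 1.0364$)
$\sqrt{t{\left(f \right)} + L} = \sqrt{\left(-121 + 102\right) + \frac{38969}{37602}} = \sqrt{-19 + \frac{38969}{37602}} = \sqrt{- \frac{675469}{37602}} = \frac{i \sqrt{2822109482}}{12534}$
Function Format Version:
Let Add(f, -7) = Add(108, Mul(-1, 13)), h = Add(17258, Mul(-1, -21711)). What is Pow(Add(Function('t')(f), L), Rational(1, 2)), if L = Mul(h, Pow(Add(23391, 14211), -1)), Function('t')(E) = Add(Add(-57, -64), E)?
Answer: Mul(Rational(1, 12534), I, Pow(2822109482, Rational(1, 2))) ≈ Mul(4.2384, I)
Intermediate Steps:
h = 38969 (h = Add(17258, 21711) = 38969)
f = 102 (f = Add(7, Add(108, Mul(-1, 13))) = Add(7, Add(108, -13)) = Add(7, 95) = 102)
Function('t')(E) = Add(-121, E)
L = Rational(38969, 37602) (L = Mul(38969, Pow(Add(23391, 14211), -1)) = Mul(38969, Pow(37602, -1)) = Mul(38969, Rational(1, 37602)) = Rational(38969, 37602) ≈ 1.0364)
Pow(Add(Function('t')(f), L), Rational(1, 2)) = Pow(Add(Add(-121, 102), Rational(38969, 37602)), Rational(1, 2)) = Pow(Add(-19, Rational(38969, 37602)), Rational(1, 2)) = Pow(Rational(-675469, 37602), Rational(1, 2)) = Mul(Rational(1, 12534), I, Pow(2822109482, Rational(1, 2)))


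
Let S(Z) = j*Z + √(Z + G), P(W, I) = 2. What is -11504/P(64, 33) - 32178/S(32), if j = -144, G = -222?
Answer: -60994425992/10616927 + 16089*I*√190/10616927 ≈ -5745.0 + 0.020888*I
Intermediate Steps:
S(Z) = √(-222 + Z) - 144*Z (S(Z) = -144*Z + √(Z - 222) = -144*Z + √(-222 + Z) = √(-222 + Z) - 144*Z)
-11504/P(64, 33) - 32178/S(32) = -11504/2 - 32178/(√(-222 + 32) - 144*32) = -11504*½ - 32178/(√(-190) - 4608) = -5752 - 32178/(I*√190 - 4608) = -5752 - 32178/(-4608 + I*√190)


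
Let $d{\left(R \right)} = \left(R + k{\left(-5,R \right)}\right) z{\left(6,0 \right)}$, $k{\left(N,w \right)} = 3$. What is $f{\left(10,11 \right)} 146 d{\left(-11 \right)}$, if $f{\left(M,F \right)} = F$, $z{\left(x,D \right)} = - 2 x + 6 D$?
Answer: $154176$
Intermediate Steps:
$d{\left(R \right)} = -36 - 12 R$ ($d{\left(R \right)} = \left(R + 3\right) \left(\left(-2\right) 6 + 6 \cdot 0\right) = \left(3 + R\right) \left(-12 + 0\right) = \left(3 + R\right) \left(-12\right) = -36 - 12 R$)
$f{\left(10,11 \right)} 146 d{\left(-11 \right)} = 11 \cdot 146 \left(-36 - -132\right) = 1606 \left(-36 + 132\right) = 1606 \cdot 96 = 154176$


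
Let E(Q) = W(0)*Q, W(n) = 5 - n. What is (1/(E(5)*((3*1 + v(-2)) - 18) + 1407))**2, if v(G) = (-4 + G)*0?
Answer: 1/1065024 ≈ 9.3895e-7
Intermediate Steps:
v(G) = 0
E(Q) = 5*Q (E(Q) = (5 - 1*0)*Q = (5 + 0)*Q = 5*Q)
(1/(E(5)*((3*1 + v(-2)) - 18) + 1407))**2 = (1/((5*5)*((3*1 + 0) - 18) + 1407))**2 = (1/(25*((3 + 0) - 18) + 1407))**2 = (1/(25*(3 - 18) + 1407))**2 = (1/(25*(-15) + 1407))**2 = (1/(-375 + 1407))**2 = (1/1032)**2 = 1/1065024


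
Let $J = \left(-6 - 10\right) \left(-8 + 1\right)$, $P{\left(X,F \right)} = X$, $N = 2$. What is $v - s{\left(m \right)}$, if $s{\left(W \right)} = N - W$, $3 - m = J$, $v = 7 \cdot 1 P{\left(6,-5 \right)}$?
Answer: $-69$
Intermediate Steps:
$J = 112$ ($J = \left(-16\right) \left(-7\right) = 112$)
$v = 42$ ($v = 7 \cdot 1 \cdot 6 = 7 \cdot 6 = 42$)
$m = -109$ ($m = 3 - 112 = -109$)
$s{\left(W \right)} = 2 - W$
$v - s{\left(m \right)} = 42 - \left(2 - -109\right) = 42 - \left(2 + 109\right) = 42 - 111 = -69$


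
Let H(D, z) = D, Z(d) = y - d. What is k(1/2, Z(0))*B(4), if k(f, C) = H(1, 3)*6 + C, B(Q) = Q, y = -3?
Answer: 12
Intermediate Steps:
Z(d) = -3 - d
k(f, C) = 6 + C (k(f, C) = 1*6 + C = 6 + C)
k(1/2, Z(0))*B(4) = (6 + (-3 - 1*0))*4 = (6 + (-3 + 0))*4 = (6 - 3)*4 = 3*4 = 12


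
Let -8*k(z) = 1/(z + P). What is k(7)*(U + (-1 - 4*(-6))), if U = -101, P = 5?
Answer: 13/16 ≈ 0.81250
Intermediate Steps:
k(z) = -1/(8*(5 + z)) (k(z) = -1/(8*(z + 5)) = -1/(8*(5 + z)))
k(7)*(U + (-1 - 4*(-6))) = (-1/(40 + 8*7))*(-101 + (-1 - 4*(-6))) = (-1/(40 + 56))*(-101 + (-1 + 24)) = (-1/96)*(-101 + 23) = -1*1/96*(-78) = -1/96*(-78) = 13/16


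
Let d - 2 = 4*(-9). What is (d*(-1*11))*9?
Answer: 3366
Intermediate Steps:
d = -34 (d = 2 + 4*(-9) = 2 - 36 = -34)
(d*(-1*11))*9 = -(-34)*11*9 = -34*(-11)*9 = 374*9 = 3366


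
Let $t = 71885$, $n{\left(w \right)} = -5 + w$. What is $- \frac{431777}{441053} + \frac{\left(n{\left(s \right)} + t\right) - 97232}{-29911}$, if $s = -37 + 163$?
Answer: $- \frac{1788878869}{13192336283} \approx -0.1356$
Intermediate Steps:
$s = 126$
$- \frac{431777}{441053} + \frac{\left(n{\left(s \right)} + t\right) - 97232}{-29911} = - \frac{431777}{441053} + \frac{\left(\left(-5 + 126\right) + 71885\right) - 97232}{-29911} = \left(-431777\right) \frac{1}{441053} + \left(\left(121 + 71885\right) - 97232\right) \left(- \frac{1}{29911}\right) = - \frac{431777}{441053} + \left(72006 - 97232\right) \left(- \frac{1}{29911}\right) = - \frac{431777}{441053} - - \frac{25226}{29911} = - \frac{431777}{441053} + \frac{25226}{29911} = - \frac{1788878869}{13192336283}$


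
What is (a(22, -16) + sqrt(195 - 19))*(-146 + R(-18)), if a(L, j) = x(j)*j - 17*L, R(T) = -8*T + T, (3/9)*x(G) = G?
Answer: -7880 - 80*sqrt(11) ≈ -8145.3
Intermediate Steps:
x(G) = 3*G
R(T) = -7*T
a(L, j) = -17*L + 3*j**2 (a(L, j) = (3*j)*j - 17*L = 3*j**2 - 17*L = -17*L + 3*j**2)
(a(22, -16) + sqrt(195 - 19))*(-146 + R(-18)) = ((-17*22 + 3*(-16)**2) + sqrt(195 - 19))*(-146 - 7*(-18)) = ((-374 + 3*256) + sqrt(176))*(-146 + 126) = ((-374 + 768) + 4*sqrt(11))*(-20) = (394 + 4*sqrt(11))*(-20) = -7880 - 80*sqrt(11)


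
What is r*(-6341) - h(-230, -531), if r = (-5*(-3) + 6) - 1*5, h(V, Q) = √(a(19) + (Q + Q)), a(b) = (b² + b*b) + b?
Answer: -101456 - I*√321 ≈ -1.0146e+5 - 17.916*I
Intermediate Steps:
a(b) = b + 2*b² (a(b) = (b² + b²) + b = 2*b² + b = b + 2*b²)
h(V, Q) = √(741 + 2*Q) (h(V, Q) = √(19*(1 + 2*19) + (Q + Q)) = √(19*(1 + 38) + 2*Q) = √(19*39 + 2*Q) = √(741 + 2*Q))
r = 16 (r = (15 + 6) - 5 = 21 - 5 = 16)
r*(-6341) - h(-230, -531) = 16*(-6341) - √(741 + 2*(-531)) = -101456 - √(741 - 1062) = -101456 - √(-321) = -101456 - I*√321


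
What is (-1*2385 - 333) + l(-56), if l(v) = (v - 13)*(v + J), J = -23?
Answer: 2733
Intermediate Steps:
l(v) = (-23 + v)*(-13 + v) (l(v) = (v - 13)*(v - 23) = (-13 + v)*(-23 + v) = (-23 + v)*(-13 + v))
(-1*2385 - 333) + l(-56) = (-1*2385 - 333) + (299 + (-56)² - 36*(-56)) = (-2385 - 333) + (299 + 3136 + 2016) = -2718 + 5451 = 2733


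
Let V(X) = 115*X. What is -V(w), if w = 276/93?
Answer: -10580/31 ≈ -341.29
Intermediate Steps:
w = 92/31 (w = 276*(1/93) = 92/31 ≈ 2.9677)
-V(w) = -115*92/31 = -1*10580/31 = -10580/31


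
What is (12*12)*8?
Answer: 1152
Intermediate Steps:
(12*12)*8 = 144*8 = 1152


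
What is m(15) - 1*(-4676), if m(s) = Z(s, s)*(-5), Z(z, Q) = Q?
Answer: 4601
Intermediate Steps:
m(s) = -5*s (m(s) = s*(-5) = -5*s)
m(15) - 1*(-4676) = -5*15 - 1*(-4676) = -75 + 4676 = 4601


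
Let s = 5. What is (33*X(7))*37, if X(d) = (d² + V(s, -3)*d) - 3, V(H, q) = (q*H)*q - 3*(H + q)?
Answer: 389499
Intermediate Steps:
V(H, q) = -3*H - 3*q + H*q² (V(H, q) = (H*q)*q + (-3*H - 3*q) = H*q² + (-3*H - 3*q) = -3*H - 3*q + H*q²)
X(d) = -3 + d² + 39*d (X(d) = (d² + (-3*5 - 3*(-3) + 5*(-3)²)*d) - 3 = (d² + (-15 + 9 + 5*9)*d) - 3 = (d² + (-15 + 9 + 45)*d) - 3 = (d² + 39*d) - 3 = -3 + d² + 39*d)
(33*X(7))*37 = (33*(-3 + 7² + 39*7))*37 = (33*(-3 + 49 + 273))*37 = (33*319)*37 = 10527*37 = 389499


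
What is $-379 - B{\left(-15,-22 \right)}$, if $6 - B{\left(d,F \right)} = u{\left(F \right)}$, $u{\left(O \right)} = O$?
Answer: $-407$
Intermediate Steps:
$B{\left(d,F \right)} = 6 - F$
$-379 - B{\left(-15,-22 \right)} = -379 - \left(6 - -22\right) = -379 - \left(6 + 22\right) = -379 - 28 = -407$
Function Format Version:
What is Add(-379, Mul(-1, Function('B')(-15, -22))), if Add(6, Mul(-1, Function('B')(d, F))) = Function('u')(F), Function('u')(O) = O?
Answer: -407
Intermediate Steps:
Function('B')(d, F) = Add(6, Mul(-1, F))
Add(-379, Mul(-1, Function('B')(-15, -22))) = Add(-379, Mul(-1, Add(6, Mul(-1, -22)))) = Add(-379, Mul(-1, Add(6, 22))) = Add(-379, Mul(-1, 28)) = Add(-379, -28) = -407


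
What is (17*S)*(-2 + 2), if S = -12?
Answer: 0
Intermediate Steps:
(17*S)*(-2 + 2) = (17*(-12))*(-2 + 2) = -204*0 = 0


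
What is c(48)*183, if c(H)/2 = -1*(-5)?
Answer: 1830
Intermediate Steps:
c(H) = 10 (c(H) = 2*(-1*(-5)) = 2*5 = 10)
c(48)*183 = 10*183 = 1830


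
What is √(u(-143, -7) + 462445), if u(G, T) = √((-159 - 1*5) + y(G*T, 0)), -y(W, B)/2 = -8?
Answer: √(462445 + 2*I*√37) ≈ 680.03 + 0.009*I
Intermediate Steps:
y(W, B) = 16 (y(W, B) = -2*(-8) = 16)
u(G, T) = 2*I*√37 (u(G, T) = √((-159 - 1*5) + 16) = √((-159 - 5) + 16) = √(-164 + 16) = √(-148) = 2*I*√37)
√(u(-143, -7) + 462445) = √(2*I*√37 + 462445) = √(462445 + 2*I*√37)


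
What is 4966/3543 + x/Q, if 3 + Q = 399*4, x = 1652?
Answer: 77762/31887 ≈ 2.4387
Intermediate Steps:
Q = 1593 (Q = -3 + 399*4 = -3 + 1596 = 1593)
4966/3543 + x/Q = 4966/3543 + 1652/1593 = 4966*(1/3543) + 1652*(1/1593) = 4966/3543 + 28/27 = 77762/31887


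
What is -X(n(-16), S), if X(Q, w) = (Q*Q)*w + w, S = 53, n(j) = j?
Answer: -13621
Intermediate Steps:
X(Q, w) = w + w*Q² (X(Q, w) = Q²*w + w = w*Q² + w = w + w*Q²)
-X(n(-16), S) = -53*(1 + (-16)²) = -53*(1 + 256) = -53*257 = -1*13621 = -13621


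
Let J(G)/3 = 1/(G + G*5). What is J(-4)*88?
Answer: -11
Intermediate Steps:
J(G) = 1/(2*G) (J(G) = 3/(G + G*5) = 3/(G + 5*G) = 3/((6*G)) = 3*(1/(6*G)) = 1/(2*G))
J(-4)*88 = ((1/2)/(-4))*88 = ((1/2)*(-1/4))*88 = -1/8*88 = -11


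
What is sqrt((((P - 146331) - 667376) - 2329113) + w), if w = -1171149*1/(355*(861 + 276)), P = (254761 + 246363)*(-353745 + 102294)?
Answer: I*sqrt(2281101066541420532335)/134545 ≈ 3.5498e+5*I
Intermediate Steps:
P = -126008130924 (P = 501124*(-251451) = -126008130924)
w = -390383/134545 (w = -1171149/(1137*355) = -1171149/403635 = -1171149*1/403635 = -390383/134545 ≈ -2.9015)
sqrt((((P - 146331) - 667376) - 2329113) + w) = sqrt((((-126008130924 - 146331) - 667376) - 2329113) - 390383/134545) = sqrt(((-126008277255 - 667376) - 2329113) - 390383/134545) = sqrt((-126008944631 - 2329113) - 390383/134545) = sqrt(-126011273744 - 390383/134545) = sqrt(-16954186826276863/134545) = I*sqrt(2281101066541420532335)/134545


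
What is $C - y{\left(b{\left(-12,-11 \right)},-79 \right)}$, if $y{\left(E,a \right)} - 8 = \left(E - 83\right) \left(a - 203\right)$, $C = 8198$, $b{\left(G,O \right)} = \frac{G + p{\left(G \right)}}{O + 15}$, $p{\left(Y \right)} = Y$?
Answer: $-16908$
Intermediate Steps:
$b{\left(G,O \right)} = \frac{2 G}{15 + O}$ ($b{\left(G,O \right)} = \frac{G + G}{O + 15} = \frac{2 G}{15 + O}$)
$y{\left(E,a \right)} = 8 + \left(-203 + a\right) \left(-83 + E\right)$ ($y{\left(E,a \right)} = 8 + \left(E - 83\right) \left(a - 203\right) = 8 + \left(-83 + E\right) \left(-203 + a\right) = 8 + \left(-203 + a\right) \left(-83 + E\right)$)
$C - y{\left(b{\left(-12,-11 \right)},-79 \right)} = 8198 - \left(16857 - 203 \cdot 2 \left(-12\right) \frac{1}{15 - 11} - -6557 + 2 \left(-12\right) \frac{1}{15 - 11} \left(-79\right)\right) = 8198 - \left(16857 - 203 \cdot 2 \left(-12\right) \frac{1}{4} + 6557 + 2 \left(-12\right) \frac{1}{4} \left(-79\right)\right) = 8198 - \left(16857 - -1218 + 6557 - -474\right) = 8198 - \left(16857 + 1218 + 6557 + 474\right) = 8198 - 25106 = -16908$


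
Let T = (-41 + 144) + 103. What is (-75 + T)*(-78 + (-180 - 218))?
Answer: -62356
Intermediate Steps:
T = 206 (T = 103 + 103 = 206)
(-75 + T)*(-78 + (-180 - 218)) = (-75 + 206)*(-78 + (-180 - 218)) = 131*(-78 - 398) = 131*(-476) = -62356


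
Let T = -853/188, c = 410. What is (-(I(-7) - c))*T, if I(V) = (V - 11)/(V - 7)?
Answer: -2440433/1316 ≈ -1854.4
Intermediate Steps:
I(V) = (-11 + V)/(-7 + V)
T = -853/188 (T = -853*1/188 = -853/188 ≈ -4.5372)
(-(I(-7) - c))*T = -((-11 - 7)/(-7 - 7) - 1*410)*(-853/188) = -(-18/(-14) - 410)*(-853/188) = -(-1/14*(-18) - 410)*(-853/188) = -(9/7 - 410)*(-853/188) = -1*(-2861/7)*(-853/188) = (2861/7)*(-853/188) = -2440433/1316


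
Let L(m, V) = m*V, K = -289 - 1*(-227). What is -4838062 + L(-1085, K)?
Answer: -4770792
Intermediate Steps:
K = -62 (K = -289 + 227 = -62)
L(m, V) = V*m
-4838062 + L(-1085, K) = -4838062 - 62*(-1085) = -4838062 + 67270 = -4770792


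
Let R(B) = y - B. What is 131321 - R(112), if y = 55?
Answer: 131378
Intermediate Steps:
R(B) = 55 - B
131321 - R(112) = 131321 - (55 - 1*112) = 131321 - (55 - 112) = 131321 - 1*(-57) = 131321 + 57 = 131378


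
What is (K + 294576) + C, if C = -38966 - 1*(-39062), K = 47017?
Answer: 341689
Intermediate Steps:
C = 96 (C = -38966 + 39062 = 96)
(K + 294576) + C = (47017 + 294576) + 96 = 341593 + 96 = 341689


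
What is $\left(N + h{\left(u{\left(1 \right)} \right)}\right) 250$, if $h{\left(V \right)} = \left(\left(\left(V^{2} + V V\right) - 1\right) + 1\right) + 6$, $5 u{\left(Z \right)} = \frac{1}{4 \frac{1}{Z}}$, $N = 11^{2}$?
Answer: $\frac{127005}{4} \approx 31751.0$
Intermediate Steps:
$N = 121$
$u{\left(Z \right)} = \frac{Z}{20}$ ($u{\left(Z \right)} = \frac{1}{5 \frac{4}{Z}} = \frac{\frac{1}{4} Z}{5} = \frac{Z}{20}$)
$h{\left(V \right)} = 6 + 2 V^{2}$ ($h{\left(V \right)} = \left(\left(\left(V^{2} + V^{2}\right) - 1\right) + 1\right) + 6 = \left(\left(2 V^{2} - 1\right) + 1\right) + 6 = \left(\left(-1 + 2 V^{2}\right) + 1\right) + 6 = 2 V^{2} + 6 = 6 + 2 V^{2}$)
$\left(N + h{\left(u{\left(1 \right)} \right)}\right) 250 = \left(121 + \left(6 + 2 \left(\frac{1}{20} \cdot 1\right)^{2}\right)\right) 250 = \left(121 + \left(6 + \frac{2}{400}\right)\right) 250 = \left(121 + \left(6 + 2 \cdot \frac{1}{400}\right)\right) 250 = \left(121 + \left(6 + \frac{1}{200}\right)\right) 250 = \left(121 + \frac{1201}{200}\right) 250 = \frac{25401}{200} \cdot 250 = \frac{127005}{4}$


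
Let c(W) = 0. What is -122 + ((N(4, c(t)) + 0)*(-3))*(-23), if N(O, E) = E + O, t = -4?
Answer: 154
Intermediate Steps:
-122 + ((N(4, c(t)) + 0)*(-3))*(-23) = -122 + (((0 + 4) + 0)*(-3))*(-23) = -122 + ((4 + 0)*(-3))*(-23) = -122 + (4*(-3))*(-23) = -122 - 12*(-23) = -122 + 276 = 154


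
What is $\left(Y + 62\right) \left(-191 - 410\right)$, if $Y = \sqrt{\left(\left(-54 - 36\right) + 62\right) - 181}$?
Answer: $-37262 - 601 i \sqrt{209} \approx -37262.0 - 8688.6 i$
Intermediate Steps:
$Y = i \sqrt{209}$ ($Y = \sqrt{\left(-90 + 62\right) - 181} = \sqrt{-28 - 181} = \sqrt{-209} = i \sqrt{209} \approx 14.457 i$)
$\left(Y + 62\right) \left(-191 - 410\right) = \left(i \sqrt{209} + 62\right) \left(-191 - 410\right) = \left(62 + i \sqrt{209}\right) \left(-601\right) = -37262 - 601 i \sqrt{209}$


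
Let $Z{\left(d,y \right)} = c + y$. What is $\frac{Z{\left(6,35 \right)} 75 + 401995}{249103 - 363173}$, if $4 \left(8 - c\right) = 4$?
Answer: $- \frac{81029}{22814} \approx -3.5517$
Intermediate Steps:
$c = 7$ ($c = 8 - 1 = 7$)
$Z{\left(d,y \right)} = 7 + y$
$\frac{Z{\left(6,35 \right)} 75 + 401995}{249103 - 363173} = \frac{\left(7 + 35\right) 75 + 401995}{249103 - 363173} = \frac{42 \cdot 75 + 401995}{-114070} = \left(3150 + 401995\right) \left(- \frac{1}{114070}\right) = 405145 \left(- \frac{1}{114070}\right) = - \frac{81029}{22814}$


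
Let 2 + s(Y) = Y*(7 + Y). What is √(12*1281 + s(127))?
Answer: 2*√8097 ≈ 179.97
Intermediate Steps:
s(Y) = -2 + Y*(7 + Y)
√(12*1281 + s(127)) = √(12*1281 + (-2 + 127² + 7*127)) = √(15372 + (-2 + 16129 + 889)) = √(15372 + 17016) = √32388 = 2*√8097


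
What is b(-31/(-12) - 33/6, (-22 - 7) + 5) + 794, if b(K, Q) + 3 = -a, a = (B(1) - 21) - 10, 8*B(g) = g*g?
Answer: 6575/8 ≈ 821.88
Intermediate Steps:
B(g) = g²/8 (B(g) = (g*g)/8 = g²/8)
a = -247/8 (a = ((⅛)*1² - 21) - 10 = ((⅛)*1 - 21) - 10 = (⅛ - 21) - 10 = -167/8 - 10 = -247/8 ≈ -30.875)
b(K, Q) = 223/8 (b(K, Q) = -3 - 1*(-247/8) = -3 + 247/8 = 223/8)
b(-31/(-12) - 33/6, (-22 - 7) + 5) + 794 = 223/8 + 794 = 6575/8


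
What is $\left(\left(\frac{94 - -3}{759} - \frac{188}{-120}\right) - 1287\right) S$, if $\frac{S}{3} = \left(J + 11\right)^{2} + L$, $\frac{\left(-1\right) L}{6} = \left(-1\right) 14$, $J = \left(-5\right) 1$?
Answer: $- \frac{117065628}{253} \approx -4.6271 \cdot 10^{5}$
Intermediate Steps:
$J = -5$
$L = 84$ ($L = - 6 \left(\left(-1\right) 14\right) = \left(-6\right) \left(-14\right) = 84$)
$S = 360$ ($S = 3 \left(\left(-5 + 11\right)^{2} + 84\right) = 3 \left(6^{2} + 84\right) = 3 \left(36 + 84\right) = 3 \cdot 120 = 360$)
$\left(\left(\frac{94 - -3}{759} - \frac{188}{-120}\right) - 1287\right) S = \left(\left(\frac{94 - -3}{759} - \frac{188}{-120}\right) - 1287\right) 360 = \left(\left(\left(94 + 3\right) \frac{1}{759} - - \frac{47}{30}\right) - 1287\right) 360 = \left(\left(97 \cdot \frac{1}{759} + \frac{47}{30}\right) - 1287\right) 360 = \left(\left(\frac{97}{759} + \frac{47}{30}\right) - 1287\right) 360 = \left(\frac{4287}{2530} - 1287\right) 360 = \left(- \frac{3251823}{2530}\right) 360 = - \frac{117065628}{253}$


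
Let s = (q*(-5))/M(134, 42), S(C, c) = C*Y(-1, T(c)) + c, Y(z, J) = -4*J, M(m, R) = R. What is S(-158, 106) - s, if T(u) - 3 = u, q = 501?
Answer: 966751/14 ≈ 69054.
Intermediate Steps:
T(u) = 3 + u
S(C, c) = c + C*(-12 - 4*c) (S(C, c) = C*(-4*(3 + c)) + c = C*(-12 - 4*c) + c = c + C*(-12 - 4*c))
s = -835/14 (s = (501*(-5))/42 = -2505*1/42 = -835/14 ≈ -59.643)
S(-158, 106) - s = (106 - 4*(-158)*(3 + 106)) - 1*(-835/14) = (106 - 4*(-158)*109) + 835/14 = (106 + 68888) + 835/14 = 68994 + 835/14 = 966751/14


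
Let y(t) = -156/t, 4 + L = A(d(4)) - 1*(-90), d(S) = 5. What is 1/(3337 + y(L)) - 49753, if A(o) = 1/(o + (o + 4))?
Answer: -199952380248/4018901 ≈ -49753.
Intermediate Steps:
A(o) = 1/(4 + 2*o) (A(o) = 1/(o + (4 + o)) = 1/(4 + 2*o))
L = 1205/14 (L = -4 + (1/(2*(2 + 5)) - 1*(-90)) = -4 + ((½)/7 + 90) = -4 + ((½)*(⅐) + 90) = -4 + (1/14 + 90) = -4 + 1261/14 = 1205/14 ≈ 86.071)
1/(3337 + y(L)) - 49753 = 1/(3337 - 156/1205/14) - 49753 = 1/(3337 - 156*14/1205) - 49753 = 1/(3337 - 2184/1205) - 49753 = 1/(4018901/1205) - 49753 = 1205/4018901 - 49753 = -199952380248/4018901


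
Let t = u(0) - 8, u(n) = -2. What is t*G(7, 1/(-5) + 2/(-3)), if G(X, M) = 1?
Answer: -10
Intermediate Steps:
t = -10 (t = -2 - 8 = -10)
t*G(7, 1/(-5) + 2/(-3)) = -10*1 = -10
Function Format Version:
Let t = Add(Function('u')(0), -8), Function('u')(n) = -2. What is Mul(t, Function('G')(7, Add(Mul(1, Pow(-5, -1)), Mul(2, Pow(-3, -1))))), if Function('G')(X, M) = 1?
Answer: -10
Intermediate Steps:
t = -10 (t = Add(-2, -8) = -10)
Mul(t, Function('G')(7, Add(Mul(1, Pow(-5, -1)), Mul(2, Pow(-3, -1))))) = Mul(-10, 1) = -10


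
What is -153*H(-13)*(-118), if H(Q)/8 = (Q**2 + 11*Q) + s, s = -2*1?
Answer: 3466368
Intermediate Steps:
s = -2
H(Q) = -16 + 8*Q**2 + 88*Q (H(Q) = 8*((Q**2 + 11*Q) - 2) = 8*(-2 + Q**2 + 11*Q) = -16 + 8*Q**2 + 88*Q)
-153*H(-13)*(-118) = -153*(-16 + 8*(-13)**2 + 88*(-13))*(-118) = -153*(-16 + 8*169 - 1144)*(-118) = -153*(-16 + 1352 - 1144)*(-118) = -153*192*(-118) = -29376*(-118) = 3466368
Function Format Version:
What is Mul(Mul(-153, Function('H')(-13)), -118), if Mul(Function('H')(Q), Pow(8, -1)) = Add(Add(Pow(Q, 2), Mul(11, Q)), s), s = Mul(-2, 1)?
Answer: 3466368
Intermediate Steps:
s = -2
Function('H')(Q) = Add(-16, Mul(8, Pow(Q, 2)), Mul(88, Q)) (Function('H')(Q) = Mul(8, Add(Add(Pow(Q, 2), Mul(11, Q)), -2)) = Mul(8, Add(-2, Pow(Q, 2), Mul(11, Q))) = Add(-16, Mul(8, Pow(Q, 2)), Mul(88, Q)))
Mul(Mul(-153, Function('H')(-13)), -118) = Mul(Mul(-153, Add(-16, Mul(8, Pow(-13, 2)), Mul(88, -13))), -118) = Mul(Mul(-153, Add(-16, Mul(8, 169), -1144)), -118) = Mul(Mul(-153, Add(-16, 1352, -1144)), -118) = Mul(Mul(-153, 192), -118) = Mul(-29376, -118) = 3466368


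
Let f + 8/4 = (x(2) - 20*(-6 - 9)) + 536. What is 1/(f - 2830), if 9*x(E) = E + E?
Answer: -9/17960 ≈ -0.00050111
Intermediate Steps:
x(E) = 2*E/9 (x(E) = (E + E)/9 = (2*E)/9 = 2*E/9)
f = 7510/9 (f = -2 + (((2/9)*2 - 20*(-6 - 9)) + 536) = -2 + ((4/9 - 20*(-15)) + 536) = -2 + ((4/9 + 300) + 536) = -2 + (2704/9 + 536) = -2 + 7528/9 = 7510/9 ≈ 834.44)
1/(f - 2830) = 1/(7510/9 - 2830) = 1/(-17960/9) = -9/17960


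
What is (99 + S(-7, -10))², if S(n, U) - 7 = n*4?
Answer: 6084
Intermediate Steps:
S(n, U) = 7 + 4*n (S(n, U) = 7 + n*4 = 7 + 4*n)
(99 + S(-7, -10))² = (99 + (7 + 4*(-7)))² = (99 + (7 - 28))² = (99 - 21)² = 78² = 6084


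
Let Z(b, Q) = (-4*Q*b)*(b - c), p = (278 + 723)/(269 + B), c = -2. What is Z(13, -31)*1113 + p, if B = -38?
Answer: 80737033/3 ≈ 2.6912e+7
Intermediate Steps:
p = 13/3 (p = (278 + 723)/(269 - 38) = 1001/231 = 1001*(1/231) = 13/3 ≈ 4.3333)
Z(b, Q) = -4*Q*b*(2 + b) (Z(b, Q) = (-4*Q*b)*(b - 1*(-2)) = (-4*Q*b)*(b + 2) = (-4*Q*b)*(2 + b) = -4*Q*b*(2 + b))
Z(13, -31)*1113 + p = -4*(-31)*13*(2 + 13)*1113 + 13/3 = -4*(-31)*13*15*1113 + 13/3 = 24180*1113 + 13/3 = 26912340 + 13/3 = 80737033/3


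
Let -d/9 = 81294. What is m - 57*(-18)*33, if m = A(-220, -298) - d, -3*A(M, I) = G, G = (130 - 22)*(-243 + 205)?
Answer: 766872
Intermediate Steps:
d = -731646 (d = -9*81294 = -731646)
G = -4104 (G = 108*(-38) = -4104)
A(M, I) = 1368 (A(M, I) = -⅓*(-4104) = 1368)
m = 733014 (m = 1368 - 1*(-731646) = 1368 + 731646 = 733014)
m - 57*(-18)*33 = 733014 - 57*(-18)*33 = 733014 - (-1026)*33 = 733014 - 1*(-33858) = 733014 + 33858 = 766872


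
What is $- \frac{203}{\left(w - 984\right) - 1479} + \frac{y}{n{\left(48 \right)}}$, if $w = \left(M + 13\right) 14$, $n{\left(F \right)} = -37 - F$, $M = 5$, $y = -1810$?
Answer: $\frac{803833}{37587} \approx 21.386$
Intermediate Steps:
$w = 252$ ($w = \left(5 + 13\right) 14 = 18 \cdot 14 = 252$)
$- \frac{203}{\left(w - 984\right) - 1479} + \frac{y}{n{\left(48 \right)}} = - \frac{203}{\left(252 - 984\right) - 1479} - \frac{1810}{-37 - 48} = - \frac{203}{-732 - 1479} - \frac{1810}{-37 - 48} = - \frac{203}{-2211} - \frac{1810}{-85} = \left(-203\right) \left(- \frac{1}{2211}\right) - - \frac{362}{17} = \frac{203}{2211} + \frac{362}{17} = \frac{803833}{37587}$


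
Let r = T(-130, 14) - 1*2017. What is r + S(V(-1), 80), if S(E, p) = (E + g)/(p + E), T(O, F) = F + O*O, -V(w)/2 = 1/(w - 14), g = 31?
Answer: 17906661/1202 ≈ 14897.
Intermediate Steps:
V(w) = -2/(-14 + w) (V(w) = -2/(w - 14) = -2/(-14 + w))
T(O, F) = F + O**2
S(E, p) = (31 + E)/(E + p) (S(E, p) = (E + 31)/(p + E) = (31 + E)/(E + p))
r = 14897 (r = (14 + (-130)**2) - 1*2017 = (14 + 16900) - 2017 = 16914 - 2017 = 14897)
r + S(V(-1), 80) = 14897 + (31 - 2/(-14 - 1))/(-2/(-14 - 1) + 80) = 14897 + (31 - 2/(-15))/(-2/(-15) + 80) = 14897 + (31 - 2*(-1/15))/(-2*(-1/15) + 80) = 14897 + (31 + 2/15)/(2/15 + 80) = 14897 + (467/15)/(1202/15) = 14897 + (15/1202)*(467/15) = 14897 + 467/1202 = 17906661/1202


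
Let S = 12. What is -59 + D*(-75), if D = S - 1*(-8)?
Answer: -1559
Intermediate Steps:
D = 20 (D = 12 - 1*(-8) = 12 + 8 = 20)
-59 + D*(-75) = -59 + 20*(-75) = -59 - 1500 = -1559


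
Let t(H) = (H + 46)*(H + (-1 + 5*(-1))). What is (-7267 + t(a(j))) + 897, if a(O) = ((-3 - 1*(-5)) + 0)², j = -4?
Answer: -6470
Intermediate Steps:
a(O) = 4 (a(O) = ((-3 + 5) + 0)² = (2 + 0)² = 2² = 4)
t(H) = (-6 + H)*(46 + H) (t(H) = (46 + H)*(H + (-1 - 5)) = (46 + H)*(H - 6) = (46 + H)*(-6 + H) = (-6 + H)*(46 + H))
(-7267 + t(a(j))) + 897 = (-7267 + (-276 + 4² + 40*4)) + 897 = (-7267 + (-276 + 16 + 160)) + 897 = (-7267 - 100) + 897 = -7367 + 897 = -6470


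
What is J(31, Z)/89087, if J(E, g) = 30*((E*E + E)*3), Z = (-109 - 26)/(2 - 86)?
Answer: 89280/89087 ≈ 1.0022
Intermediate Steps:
Z = 45/28 (Z = -135/(-84) = -135*(-1/84) = 45/28 ≈ 1.6071)
J(E, g) = 90*E + 90*E² (J(E, g) = 30*((E² + E)*3) = 30*((E + E²)*3) = 30*(3*E + 3*E²) = 90*E + 90*E²)
J(31, Z)/89087 = (90*31*(1 + 31))/89087 = (90*31*32)*(1/89087) = 89280*(1/89087) = 89280/89087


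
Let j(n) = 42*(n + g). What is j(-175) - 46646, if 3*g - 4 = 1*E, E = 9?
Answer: -53814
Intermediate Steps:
g = 13/3 (g = 4/3 + (1*9)/3 = 4/3 + (1/3)*9 = 4/3 + 3 = 13/3 ≈ 4.3333)
j(n) = 182 + 42*n (j(n) = 42*(n + 13/3) = 42*(13/3 + n) = 182 + 42*n)
j(-175) - 46646 = (182 + 42*(-175)) - 46646 = (182 - 7350) - 46646 = -7168 - 46646 = -53814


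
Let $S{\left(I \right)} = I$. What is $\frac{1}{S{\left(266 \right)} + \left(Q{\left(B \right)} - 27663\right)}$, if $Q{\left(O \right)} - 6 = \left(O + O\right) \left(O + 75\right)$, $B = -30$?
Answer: $- \frac{1}{30091} \approx -3.3232 \cdot 10^{-5}$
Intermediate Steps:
$Q{\left(O \right)} = 6 + 2 O \left(75 + O\right)$ ($Q{\left(O \right)} = 6 + \left(O + O\right) \left(O + 75\right) = 6 + 2 O \left(75 + O\right)$)
$\frac{1}{S{\left(266 \right)} + \left(Q{\left(B \right)} - 27663\right)} = \frac{1}{266 + \left(\left(6 + 2 \left(-30\right)^{2} + 150 \left(-30\right)\right) - 27663\right)} = \frac{1}{266 + \left(\left(6 + 2 \cdot 900 - 4500\right) - 27663\right)} = \frac{1}{266 + \left(\left(6 + 1800 - 4500\right) - 27663\right)} = \frac{1}{266 - 30357} = \frac{1}{-30091} = - \frac{1}{30091}$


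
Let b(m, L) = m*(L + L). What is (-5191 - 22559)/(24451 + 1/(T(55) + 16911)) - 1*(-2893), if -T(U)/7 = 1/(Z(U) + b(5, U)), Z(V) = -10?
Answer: 645709788135689/223284894323 ≈ 2891.9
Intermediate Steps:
b(m, L) = 2*L*m (b(m, L) = m*(2*L) = 2*L*m)
T(U) = -7/(-10 + 10*U) (T(U) = -7/(-10 + 2*U*5) = -7/(-10 + 10*U))
(-5191 - 22559)/(24451 + 1/(T(55) + 16911)) - 1*(-2893) = (-5191 - 22559)/(24451 + 1/(-7/(-10 + 10*55) + 16911)) - 1*(-2893) = -27750/(24451 + 1/(-7/(-10 + 550) + 16911)) + 2893 = -27750/(24451 + 1/(-7/540 + 16911)) + 2893 = -27750/(24451 + 1/(9131933/540)) + 2893 = -27750/(24451 + 540/9131933) + 2893 = -27750/223284894323/9131933 + 2893 = -27750*9131933/223284894323 + 2893 = -253411140750/223284894323 + 2893 = 645709788135689/223284894323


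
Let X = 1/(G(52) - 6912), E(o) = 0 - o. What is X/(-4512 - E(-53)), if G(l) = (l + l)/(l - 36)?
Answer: 2/63047215 ≈ 3.1722e-8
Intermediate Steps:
G(l) = 2*l/(-36 + l) (G(l) = (2*l)/(-36 + l) = 2*l/(-36 + l))
E(o) = -o
X = -2/13811 (X = 1/(2*52/(-36 + 52) - 6912) = 1/(2*52/16 - 6912) = 1/(2*52*(1/16) - 6912) = 1/(13/2 - 6912) = 1/(-13811/2) = -2/13811 ≈ -0.00014481)
X/(-4512 - E(-53)) = -2/(13811*(-4512 - (-1)*(-53))) = -2/(13811*(-4512 - 1*53)) = -2/(13811*(-4512 - 53)) = -2/13811/(-4565) = -2/13811*(-1/4565) = 2/63047215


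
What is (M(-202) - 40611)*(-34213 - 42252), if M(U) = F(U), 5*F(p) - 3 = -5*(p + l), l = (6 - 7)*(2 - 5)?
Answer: 3090057701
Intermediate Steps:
l = 3 (l = -1*(-3) = 3)
F(p) = -12/5 - p (F(p) = ⅗ + (-5*(p + 3))/5 = ⅗ + (-5*(3 + p))/5 = ⅗ + (-15 - 5*p)/5 = ⅗ + (-3 - p) = -12/5 - p)
M(U) = -12/5 - U
(M(-202) - 40611)*(-34213 - 42252) = ((-12/5 - 1*(-202)) - 40611)*(-34213 - 42252) = ((-12/5 + 202) - 40611)*(-76465) = (998/5 - 40611)*(-76465) = -202057/5*(-76465) = 3090057701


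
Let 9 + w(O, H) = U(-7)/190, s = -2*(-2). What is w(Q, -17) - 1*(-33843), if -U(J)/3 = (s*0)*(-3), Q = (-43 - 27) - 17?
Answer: 33834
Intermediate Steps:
s = 4
Q = -87 (Q = -70 - 17 = -87)
U(J) = 0 (U(J) = -3*4*0*(-3) = -0*(-3) = -3*0 = 0)
w(O, H) = -9 (w(O, H) = -9 + 0/190 = -9 + 0*(1/190) = -9 + 0 = -9)
w(Q, -17) - 1*(-33843) = -9 - 1*(-33843) = -9 + 33843 = 33834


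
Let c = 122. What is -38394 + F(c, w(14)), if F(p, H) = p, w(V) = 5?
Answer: -38272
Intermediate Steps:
-38394 + F(c, w(14)) = -38394 + 122 = -38272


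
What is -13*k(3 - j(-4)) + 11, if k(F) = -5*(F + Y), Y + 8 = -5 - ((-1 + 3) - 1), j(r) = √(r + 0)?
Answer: -704 - 130*I ≈ -704.0 - 130.0*I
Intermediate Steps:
j(r) = √r
Y = -14 (Y = -8 + (-5 - ((-1 + 3) - 1)) = -8 + (-5 - (2 - 1)) = -8 + (-5 - 1*1) = -8 + (-5 - 1) = -8 - 6 = -14)
k(F) = 70 - 5*F (k(F) = -5*(F - 14) = -5*(-14 + F) = 70 - 5*F)
-13*k(3 - j(-4)) + 11 = -13*(70 - 5*(3 - √(-4))) + 11 = -13*(70 - 5*(3 - 2*I)) + 11 = -13*(70 + (-15 + 10*I)) + 11 = -13*(55 + 10*I) + 11 = (-715 - 130*I) + 11 = -704 - 130*I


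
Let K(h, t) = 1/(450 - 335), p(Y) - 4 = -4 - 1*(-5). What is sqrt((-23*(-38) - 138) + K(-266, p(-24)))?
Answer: sqrt(9733715)/115 ≈ 27.129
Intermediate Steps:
p(Y) = 5 (p(Y) = 4 + (-4 - 1*(-5)) = 4 + (-4 + 5) = 4 + 1 = 5)
K(h, t) = 1/115
sqrt((-23*(-38) - 138) + K(-266, p(-24))) = sqrt((-23*(-38) - 138) + 1/115) = sqrt((874 - 138) + 1/115) = sqrt(736 + 1/115) = sqrt(84641/115) = sqrt(9733715)/115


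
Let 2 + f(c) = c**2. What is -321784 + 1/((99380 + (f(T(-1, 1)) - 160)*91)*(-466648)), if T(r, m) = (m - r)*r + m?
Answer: -12722894780651329/39538618392 ≈ -3.2178e+5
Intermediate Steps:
T(r, m) = m + r*(m - r) (T(r, m) = r*(m - r) + m = m + r*(m - r))
f(c) = -2 + c**2
-321784 + 1/((99380 + (f(T(-1, 1)) - 160)*91)*(-466648)) = -321784 + 1/((99380 + ((-2 + (1 - 1*(-1)**2 + 1*(-1))**2) - 160)*91)*(-466648)) = -321784 - 1/466648/(99380 + ((-2 + (1 - 1*1 - 1)**2) - 160)*91) = -321784 - 1/466648/(99380 + ((-2 + (1 - 1 - 1)**2) - 160)*91) = -321784 - 1/466648/(99380 + ((-2 + (-1)**2) - 160)*91) = -321784 - 1/466648/(99380 + ((-2 + 1) - 160)*91) = -321784 - 1/466648/(99380 + (-1 - 160)*91) = -321784 - 1/466648/(99380 - 161*91) = -321784 - 1/466648/(99380 - 14651) = -321784 - 1/466648/84729 = -321784 + (1/84729)*(-1/466648) = -321784 - 1/39538618392 = -12722894780651329/39538618392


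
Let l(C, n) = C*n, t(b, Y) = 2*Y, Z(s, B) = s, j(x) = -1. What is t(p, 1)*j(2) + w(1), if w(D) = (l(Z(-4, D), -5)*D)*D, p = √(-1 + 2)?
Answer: 18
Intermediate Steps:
p = 1 (p = √1 = 1)
w(D) = 20*D² (w(D) = ((-4*(-5))*D)*D = (20*D)*D = 20*D²)
t(p, 1)*j(2) + w(1) = (2*1)*(-1) + 20*1² = 2*(-1) + 20*1 = -2 + 20 = 18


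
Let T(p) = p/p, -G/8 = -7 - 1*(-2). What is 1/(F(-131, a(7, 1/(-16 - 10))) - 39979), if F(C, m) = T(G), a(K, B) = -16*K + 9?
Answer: -1/39978 ≈ -2.5014e-5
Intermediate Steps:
G = 40 (G = -8*(-7 - 1*(-2)) = -8*(-7 + 2) = -8*(-5) = 40)
a(K, B) = 9 - 16*K
T(p) = 1
F(C, m) = 1
1/(F(-131, a(7, 1/(-16 - 10))) - 39979) = 1/(1 - 39979) = 1/(-39978) = -1/39978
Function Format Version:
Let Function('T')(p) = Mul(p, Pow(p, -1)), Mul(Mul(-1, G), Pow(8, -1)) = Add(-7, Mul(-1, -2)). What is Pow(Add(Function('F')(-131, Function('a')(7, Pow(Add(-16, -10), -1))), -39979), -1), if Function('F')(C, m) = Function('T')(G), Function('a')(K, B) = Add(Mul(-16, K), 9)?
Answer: Rational(-1, 39978) ≈ -2.5014e-5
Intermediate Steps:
G = 40 (G = Mul(-8, Add(-7, Mul(-1, -2))) = Mul(-8, Add(-7, 2)) = Mul(-8, -5) = 40)
Function('a')(K, B) = Add(9, Mul(-16, K))
Function('T')(p) = 1
Function('F')(C, m) = 1
Pow(Add(Function('F')(-131, Function('a')(7, Pow(Add(-16, -10), -1))), -39979), -1) = Pow(Add(1, -39979), -1) = Pow(-39978, -1) = Rational(-1, 39978)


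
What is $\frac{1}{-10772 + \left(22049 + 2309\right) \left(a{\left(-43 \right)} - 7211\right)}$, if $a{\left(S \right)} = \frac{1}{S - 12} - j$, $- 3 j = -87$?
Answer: $- \frac{55}{9699972418} \approx -5.6701 \cdot 10^{-9}$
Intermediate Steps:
$j = 29$ ($j = \left(- \frac{1}{3}\right) \left(-87\right) = 29$)
$a{\left(S \right)} = -29 + \frac{1}{-12 + S}$ ($a{\left(S \right)} = \frac{1}{S - 12} - 29 = \frac{1}{-12 + S} - 29 = -29 + \frac{1}{-12 + S}$)
$\frac{1}{-10772 + \left(22049 + 2309\right) \left(a{\left(-43 \right)} - 7211\right)} = \frac{1}{-10772 + \left(22049 + 2309\right) \left(\frac{349 - -1247}{-12 - 43} - 7211\right)} = \frac{1}{-10772 + 24358 \left(\frac{349 + 1247}{-55} - 7211\right)} = \frac{1}{-10772 + 24358 \left(\left(- \frac{1}{55}\right) 1596 - 7211\right)} = \frac{1}{-10772 + 24358 \left(- \frac{1596}{55} - 7211\right)} = \frac{1}{-10772 + 24358 \left(- \frac{398201}{55}\right)} = \frac{1}{-10772 - \frac{9699379958}{55}} = \frac{1}{- \frac{9699972418}{55}} = - \frac{55}{9699972418}$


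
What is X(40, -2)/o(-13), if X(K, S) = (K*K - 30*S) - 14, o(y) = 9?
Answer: 1646/9 ≈ 182.89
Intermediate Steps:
X(K, S) = -14 + K² - 30*S (X(K, S) = (K² - 30*S) - 14 = -14 + K² - 30*S)
X(40, -2)/o(-13) = (-14 + 40² - 30*(-2))/9 = (-14 + 1600 + 60)/9 = (⅑)*1646 = 1646/9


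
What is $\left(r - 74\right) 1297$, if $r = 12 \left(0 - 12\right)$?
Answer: $-282746$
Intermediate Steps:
$r = -144$ ($r = 12 \left(-12\right) = -144$)
$\left(r - 74\right) 1297 = \left(-144 - 74\right) 1297 = \left(-218\right) 1297 = -282746$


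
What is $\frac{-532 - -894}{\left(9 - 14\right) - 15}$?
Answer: $- \frac{181}{10} \approx -18.1$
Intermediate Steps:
$\frac{-532 - -894}{\left(9 - 14\right) - 15} = \frac{-532 + 894}{\left(9 - 14\right) - 15} = \frac{1}{-5 - 15} \cdot 362 = \frac{1}{-20} \cdot 362 = \left(- \frac{1}{20}\right) 362 = - \frac{181}{10}$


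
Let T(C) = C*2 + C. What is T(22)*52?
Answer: 3432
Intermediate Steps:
T(C) = 3*C (T(C) = 2*C + C = 3*C)
T(22)*52 = (3*22)*52 = 66*52 = 3432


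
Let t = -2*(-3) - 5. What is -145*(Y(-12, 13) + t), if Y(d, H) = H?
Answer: -2030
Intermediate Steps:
t = 1 (t = 6 - 5 = 1)
-145*(Y(-12, 13) + t) = -145*(13 + 1) = -145*14 = -2030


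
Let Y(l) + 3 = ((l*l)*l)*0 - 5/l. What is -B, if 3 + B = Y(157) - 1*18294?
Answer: 2873105/157 ≈ 18300.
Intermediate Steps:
Y(l) = -3 - 5/l (Y(l) = -3 + (((l*l)*l)*0 - 5/l) = -3 + ((l**2*l)*0 - 5/l) = -3 + (l**3*0 - 5/l) = -3 + (0 - 5/l) = -3 - 5/l)
B = -2873105/157 (B = -3 + ((-3 - 5/157) - 1*18294) = -3 + ((-3 - 5*1/157) - 18294) = -3 + ((-3 - 5/157) - 18294) = -3 + (-476/157 - 18294) = -3 - 2872634/157 = -2873105/157 ≈ -18300.)
-B = -1*(-2873105/157) = 2873105/157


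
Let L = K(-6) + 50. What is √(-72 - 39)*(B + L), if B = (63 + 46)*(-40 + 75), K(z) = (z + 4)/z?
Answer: 11596*I*√111/3 ≈ 40724.0*I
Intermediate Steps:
K(z) = (4 + z)/z
L = 151/3 (L = (4 - 6)/(-6) + 50 = -⅙*(-2) + 50 = ⅓ + 50 = 151/3 ≈ 50.333)
B = 3815 (B = 109*35 = 3815)
√(-72 - 39)*(B + L) = √(-72 - 39)*(3815 + 151/3) = √(-111)*(11596/3) = (I*√111)*(11596/3) = 11596*I*√111/3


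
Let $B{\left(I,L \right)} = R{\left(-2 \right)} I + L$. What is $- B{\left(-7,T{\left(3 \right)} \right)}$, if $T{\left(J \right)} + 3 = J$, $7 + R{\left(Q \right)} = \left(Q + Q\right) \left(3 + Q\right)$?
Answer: $-77$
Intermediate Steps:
$R{\left(Q \right)} = -7 + 2 Q \left(3 + Q\right)$ ($R{\left(Q \right)} = -7 + \left(Q + Q\right) \left(3 + Q\right) = -7 + 2 Q \left(3 + Q\right)$)
$T{\left(J \right)} = -3 + J$
$B{\left(I,L \right)} = L - 11 I$ ($B{\left(I,L \right)} = \left(-7 + 2 \left(-2\right)^{2} + 6 \left(-2\right)\right) I + L = \left(-7 + 2 \cdot 4 - 12\right) I + L = \left(-7 + 8 - 12\right) I + L = - 11 I + L = L - 11 I$)
$- B{\left(-7,T{\left(3 \right)} \right)} = - (\left(-3 + 3\right) - -77) = - (0 + 77) = \left(-1\right) 77 = -77$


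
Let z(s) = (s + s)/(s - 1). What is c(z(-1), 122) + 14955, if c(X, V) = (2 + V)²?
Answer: 30331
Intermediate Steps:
z(s) = 2*s/(-1 + s) (z(s) = (2*s)/(-1 + s) = 2*s/(-1 + s))
c(z(-1), 122) + 14955 = (2 + 122)² + 14955 = 124² + 14955 = 15376 + 14955 = 30331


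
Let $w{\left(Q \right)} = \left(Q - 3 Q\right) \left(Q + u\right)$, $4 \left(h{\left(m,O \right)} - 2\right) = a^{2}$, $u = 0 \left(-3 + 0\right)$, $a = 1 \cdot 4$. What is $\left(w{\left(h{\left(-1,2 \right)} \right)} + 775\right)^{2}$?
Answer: $494209$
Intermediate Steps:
$a = 4$
$u = 0$ ($u = 0 \left(-3\right) = 0$)
$h{\left(m,O \right)} = 6$ ($h{\left(m,O \right)} = 2 + \frac{4^{2}}{4} = 2 + \frac{1}{4} \cdot 16 = 2 + 4 = 6$)
$w{\left(Q \right)} = - 2 Q^{2}$ ($w{\left(Q \right)} = \left(Q - 3 Q\right) \left(Q + 0\right) = - 2 Q Q = - 2 Q^{2}$)
$\left(w{\left(h{\left(-1,2 \right)} \right)} + 775\right)^{2} = \left(- 2 \cdot 6^{2} + 775\right)^{2} = \left(\left(-2\right) 36 + 775\right)^{2} = \left(-72 + 775\right)^{2} = 703^{2} = 494209$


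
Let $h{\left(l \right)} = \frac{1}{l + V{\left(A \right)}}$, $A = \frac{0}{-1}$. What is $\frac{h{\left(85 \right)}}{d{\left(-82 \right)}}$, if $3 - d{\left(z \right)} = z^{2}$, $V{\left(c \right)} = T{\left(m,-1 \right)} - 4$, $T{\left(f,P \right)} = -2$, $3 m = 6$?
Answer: $- \frac{1}{530959} \approx -1.8834 \cdot 10^{-6}$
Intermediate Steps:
$m = 2$ ($m = \frac{1}{3} \cdot 6 = 2$)
$A = 0$ ($A = 0 \left(-1\right) = 0$)
$V{\left(c \right)} = -6$ ($V{\left(c \right)} = -2 - 4 = -6$)
$d{\left(z \right)} = 3 - z^{2}$
$h{\left(l \right)} = \frac{1}{-6 + l}$ ($h{\left(l \right)} = \frac{1}{l - 6} = \frac{1}{-6 + l}$)
$\frac{h{\left(85 \right)}}{d{\left(-82 \right)}} = \frac{1}{\left(-6 + 85\right) \left(3 - \left(-82\right)^{2}\right)} = \frac{1}{79 \left(3 - 6724\right)} = \frac{1}{79 \left(-6721\right)} = \frac{1}{79} \left(- \frac{1}{6721}\right) = - \frac{1}{530959}$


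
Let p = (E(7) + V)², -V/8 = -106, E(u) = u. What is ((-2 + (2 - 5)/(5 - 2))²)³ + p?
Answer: 731754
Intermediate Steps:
V = 848 (V = -8*(-106) = 848)
p = 731025 (p = (7 + 848)² = 855² = 731025)
((-2 + (2 - 5)/(5 - 2))²)³ + p = ((-2 + (2 - 5)/(5 - 2))²)³ + 731025 = ((-2 - 3/3)²)³ + 731025 = ((-2 - 3*⅓)²)³ + 731025 = ((-2 - 1)²)³ + 731025 = ((-3)²)³ + 731025 = 9³ + 731025 = 729 + 731025 = 731754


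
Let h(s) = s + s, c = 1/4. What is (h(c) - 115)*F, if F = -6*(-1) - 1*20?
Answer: 1603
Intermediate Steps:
c = ¼ ≈ 0.25000
F = -14 (F = 6 - 20 = -14)
h(s) = 2*s
(h(c) - 115)*F = (2*(¼) - 115)*(-14) = (½ - 115)*(-14) = -229/2*(-14) = 1603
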